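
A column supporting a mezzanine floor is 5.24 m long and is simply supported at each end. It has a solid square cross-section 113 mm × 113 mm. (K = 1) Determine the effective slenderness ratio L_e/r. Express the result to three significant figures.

I = a⁴/12 = 113⁴/12 = 1.359×10^7 mm⁴
A = 1.277×10^4 mm²;  r_min = √(I/A) = √(1.359×10^7/1.277×10^4) = 32.62 mm
L_e = K·L = 1 × 5.24 m = 5.240 m = 5240.0 mm
λ = L_e / r_min = 5240.0 / 32.62 = 161

λ ≈ 161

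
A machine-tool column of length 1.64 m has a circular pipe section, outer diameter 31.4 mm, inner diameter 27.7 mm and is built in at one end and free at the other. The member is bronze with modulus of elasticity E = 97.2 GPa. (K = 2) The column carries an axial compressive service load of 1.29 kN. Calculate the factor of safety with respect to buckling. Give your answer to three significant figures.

d_o = 31.4 mm, d_i = 27.7 mm
I = π(d_o⁴ − d_i⁴)/64 = π(31.4⁴ − 27.70⁴)/64 = 1.882×10^4 mm⁴
I = 1.882×10^4 mm⁴ = 1.882×10^-8 m⁴
Effective length L_e = K·L = 2 × 1.64 = 3.280 m
P_cr = π²EI / L_e² = π² × 97.2×10⁹ × 1.882×10^-8 / 3.280² = 1.678×10^3 N
Factor of safety n = P_cr / P = 1.6781 / 1.29 = 1.30

n ≈ 1.30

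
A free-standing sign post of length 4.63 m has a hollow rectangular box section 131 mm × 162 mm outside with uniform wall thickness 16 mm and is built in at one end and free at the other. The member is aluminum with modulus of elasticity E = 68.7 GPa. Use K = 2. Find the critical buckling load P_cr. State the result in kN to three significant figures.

P_cr ≈ 157 kN

Inner dimensions: h_i = 162 − 2×16 = 130.0 mm, b_i = 131 − 2×16 = 99.00 mm
Weak-axis I_min = (h_o·b_o³ − h_i·b_i³)/12 with b_o = 131, b_i = 99.00 mm (shorter outer/inner sides).
I_min = (162×131³ − 130.0×99.00³)/12 = 1.984×10^7 mm⁴
I = 1.984×10^7 mm⁴ = 1.984×10^-5 m⁴
Effective length L_e = K·L = 2 × 4.63 = 9.260 m
P_cr = π²EI / L_e² = π² × 68.7×10⁹ × 1.984×10^-5 / 9.260² = 1.569×10^5 N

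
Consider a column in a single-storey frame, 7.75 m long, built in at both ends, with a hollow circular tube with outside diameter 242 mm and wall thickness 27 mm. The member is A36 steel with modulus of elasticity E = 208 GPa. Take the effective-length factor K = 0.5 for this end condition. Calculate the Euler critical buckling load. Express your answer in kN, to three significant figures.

Inner diameter d_i = 242 − 2×27 = 188.0 mm
I = π(d_o⁴ − d_i⁴)/64 = π(242⁴ − 188.0⁴)/64 = 1.070×10^8 mm⁴
I = 1.070×10^8 mm⁴ = 1.070×10^-4 m⁴
Effective length L_e = K·L = 0.5 × 7.75 = 3.875 m
P_cr = π²EI / L_e² = π² × 208×10⁹ × 1.070×10^-4 / 3.875² = 1.463×10^7 N

P_cr ≈ 14600 kN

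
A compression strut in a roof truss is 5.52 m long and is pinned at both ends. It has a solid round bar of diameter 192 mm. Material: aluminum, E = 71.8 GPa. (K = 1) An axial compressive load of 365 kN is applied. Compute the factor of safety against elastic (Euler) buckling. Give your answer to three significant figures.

n ≈ 4.25

I = πd⁴/64 = π×192⁴/64 = 6.671×10^7 mm⁴
I = 6.671×10^7 mm⁴ = 6.671×10^-5 m⁴
Effective length L_e = K·L = 1 × 5.52 = 5.520 m
P_cr = π²EI / L_e² = π² × 71.8×10⁹ × 6.671×10^-5 / 5.520² = 1.551×10^6 N
Factor of safety n = P_cr / P = 1551.4 / 365 = 4.25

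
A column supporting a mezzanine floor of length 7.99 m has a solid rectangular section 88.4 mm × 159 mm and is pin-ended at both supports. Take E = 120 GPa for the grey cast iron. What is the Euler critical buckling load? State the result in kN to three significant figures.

Buckling occurs about the weak axis: I_min = h·b³/12 with b = 88.4 mm (the shorter side).
I_min = 159×88.4³/12 = 9.153×10^6 mm⁴
I = 9.153×10^6 mm⁴ = 9.153×10^-6 m⁴
Effective length L_e = K·L = 1 × 7.99 = 7.990 m
P_cr = π²EI / L_e² = π² × 120×10⁹ × 9.153×10^-6 / 7.990² = 1.698×10^5 N

P_cr ≈ 170 kN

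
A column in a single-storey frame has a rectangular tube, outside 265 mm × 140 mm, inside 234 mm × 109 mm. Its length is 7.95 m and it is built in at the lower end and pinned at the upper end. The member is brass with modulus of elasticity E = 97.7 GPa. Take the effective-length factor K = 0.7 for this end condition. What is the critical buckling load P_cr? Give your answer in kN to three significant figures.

Weak-axis I_min = (h_o·b_o³ − h_i·b_i³)/12 with b_o = 140, b_i = 109.0 mm (shorter outer/inner sides).
I_min = (265×140³ − 234.0×109.0³)/12 = 3.534×10^7 mm⁴
I = 3.534×10^7 mm⁴ = 3.534×10^-5 m⁴
Effective length L_e = K·L = 0.7 × 7.95 = 5.565 m
P_cr = π²EI / L_e² = π² × 97.7×10⁹ × 3.534×10^-5 / 5.565² = 1.100×10^6 N

P_cr ≈ 1100 kN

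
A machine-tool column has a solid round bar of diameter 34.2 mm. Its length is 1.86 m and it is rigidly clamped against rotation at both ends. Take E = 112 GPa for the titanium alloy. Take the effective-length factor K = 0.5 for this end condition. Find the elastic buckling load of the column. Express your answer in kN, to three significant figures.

P_cr ≈ 85.8 kN

I = πd⁴/64 = π×34.2⁴/64 = 6.715×10^4 mm⁴
I = 6.715×10^4 mm⁴ = 6.715×10^-8 m⁴
Effective length L_e = K·L = 0.5 × 1.86 = 0.9300 m
P_cr = π²EI / L_e² = π² × 112×10⁹ × 6.715×10^-8 / 0.9300² = 8.583×10^4 N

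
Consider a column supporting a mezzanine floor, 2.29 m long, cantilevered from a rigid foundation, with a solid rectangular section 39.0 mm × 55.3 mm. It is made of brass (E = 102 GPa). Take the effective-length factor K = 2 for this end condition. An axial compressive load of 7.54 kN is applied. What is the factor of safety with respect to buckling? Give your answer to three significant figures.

n ≈ 1.74

Buckling occurs about the weak axis: I_min = h·b³/12 with b = 39.0 mm (the shorter side).
I_min = 55.3×39.0³/12 = 2.734×10^5 mm⁴
I = 2.734×10^5 mm⁴ = 2.734×10^-7 m⁴
Effective length L_e = K·L = 2 × 2.29 = 4.580 m
P_cr = π²EI / L_e² = π² × 102×10⁹ × 2.734×10^-7 / 4.580² = 1.312×10^4 N
Factor of safety n = P_cr / P = 13.119 / 7.54 = 1.74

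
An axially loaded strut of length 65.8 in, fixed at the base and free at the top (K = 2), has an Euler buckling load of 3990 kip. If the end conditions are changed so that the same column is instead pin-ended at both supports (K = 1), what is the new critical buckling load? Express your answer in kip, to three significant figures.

P_cr ∝ 1/K², so P_cr,new = P_cr,old × (K_old/K_new)² = 3990 × (2/1)²
= 3990 × 4.000 = 16000 kip

P_cr ≈ 16000 kip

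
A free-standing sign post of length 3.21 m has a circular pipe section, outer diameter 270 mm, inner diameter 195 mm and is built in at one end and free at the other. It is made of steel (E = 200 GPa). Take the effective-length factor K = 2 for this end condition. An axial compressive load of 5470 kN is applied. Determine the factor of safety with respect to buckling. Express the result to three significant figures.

d_o = 270 mm, d_i = 195 mm
I = π(d_o⁴ − d_i⁴)/64 = π(270⁴ − 195.0⁴)/64 = 1.899×10^8 mm⁴
I = 1.899×10^8 mm⁴ = 1.899×10^-4 m⁴
Effective length L_e = K·L = 2 × 3.21 = 6.420 m
P_cr = π²EI / L_e² = π² × 200×10⁹ × 1.899×10^-4 / 6.420² = 9.094×10^6 N
Factor of safety n = P_cr / P = 9094.4 / 5470 = 1.66

n ≈ 1.66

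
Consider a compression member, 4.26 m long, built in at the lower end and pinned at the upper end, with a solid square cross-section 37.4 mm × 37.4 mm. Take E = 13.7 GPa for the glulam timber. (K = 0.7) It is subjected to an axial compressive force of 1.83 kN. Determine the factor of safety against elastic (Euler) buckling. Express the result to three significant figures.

I = a⁴/12 = 37.4⁴/12 = 1.630×10^5 mm⁴
I = 1.630×10^5 mm⁴ = 1.630×10^-7 m⁴
Effective length L_e = K·L = 0.7 × 4.26 = 2.982 m
P_cr = π²EI / L_e² = π² × 13.7×10⁹ × 1.630×10^-7 / 2.982² = 2.479×10^3 N
Factor of safety n = P_cr / P = 2.4792 / 1.83 = 1.35

n ≈ 1.35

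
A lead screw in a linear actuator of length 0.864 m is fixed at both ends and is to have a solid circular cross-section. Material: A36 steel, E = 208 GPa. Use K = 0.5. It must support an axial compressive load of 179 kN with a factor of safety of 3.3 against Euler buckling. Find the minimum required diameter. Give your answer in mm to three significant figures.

Required P_cr = n·P = 3.3 × 179 = 590.7 kN
L_e = K·L = 0.5 × 0.864 = 0.4320 m
Required I = P_cr·L_e²/(π²E) = 5.907×10^5 × 0.4320² / (π² × 2.08×10^11) = 5.370×10^-8 m⁴
I_req = 5.370×10^4 mm⁴
Solid circle: I = πd⁴/64  ⇒  d = (64I/π)^(1/4) = (64×5.370×10^4/π)^(1/4) = 32.3 mm

d ≈ 32.3 mm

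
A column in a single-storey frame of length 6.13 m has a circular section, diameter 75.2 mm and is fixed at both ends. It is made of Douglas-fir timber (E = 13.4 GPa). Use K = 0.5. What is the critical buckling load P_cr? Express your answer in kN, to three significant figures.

I = πd⁴/64 = π×75.2⁴/64 = 1.570×10^6 mm⁴
I = 1.570×10^6 mm⁴ = 1.570×10^-6 m⁴
Effective length L_e = K·L = 0.5 × 6.13 = 3.065 m
P_cr = π²EI / L_e² = π² × 13.4×10⁹ × 1.570×10^-6 / 3.065² = 2.210×10^4 N

P_cr ≈ 22.1 kN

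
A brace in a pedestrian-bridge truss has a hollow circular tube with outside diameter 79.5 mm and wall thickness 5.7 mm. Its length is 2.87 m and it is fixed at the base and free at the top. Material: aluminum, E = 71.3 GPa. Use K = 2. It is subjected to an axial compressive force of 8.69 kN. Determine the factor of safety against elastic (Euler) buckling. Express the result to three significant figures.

n ≈ 2.22

Inner diameter d_i = 79.5 − 2×5.7 = 68.10 mm
I = π(d_o⁴ − d_i⁴)/64 = π(79.5⁴ − 68.10⁴)/64 = 9.051×10^5 mm⁴
I = 9.051×10^5 mm⁴ = 9.051×10^-7 m⁴
Effective length L_e = K·L = 2 × 2.87 = 5.740 m
P_cr = π²EI / L_e² = π² × 71.3×10⁹ × 9.051×10^-7 / 5.740² = 1.933×10^4 N
Factor of safety n = P_cr / P = 19.331 / 8.69 = 2.22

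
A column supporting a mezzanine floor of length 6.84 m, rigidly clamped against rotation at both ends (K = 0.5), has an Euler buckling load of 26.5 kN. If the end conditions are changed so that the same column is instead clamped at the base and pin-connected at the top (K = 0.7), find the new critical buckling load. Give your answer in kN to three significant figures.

P_cr ≈ 13.5 kN

P_cr ∝ 1/K², so P_cr,new = P_cr,old × (K_old/K_new)² = 26.5 × (0.5/0.7)²
= 26.5 × 0.5102 = 13.5 kN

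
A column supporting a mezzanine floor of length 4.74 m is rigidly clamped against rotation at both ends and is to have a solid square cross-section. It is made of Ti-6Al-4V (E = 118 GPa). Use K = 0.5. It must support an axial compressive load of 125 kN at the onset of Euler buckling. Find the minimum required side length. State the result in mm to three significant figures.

a ≈ 51.9 mm

L_e = K·L = 0.5 × 4.74 = 2.370 m
Required I = P_cr·L_e²/(π²E) = 1.250×10^5 × 2.370² / (π² × 1.18×10^11) = 6.029×10^-7 m⁴
I_req = 6.029×10^5 mm⁴
Solid square: I = a⁴/12  ⇒  a = (12I)^(1/4) = (12×6.029×10^5)^(1/4) = 51.9 mm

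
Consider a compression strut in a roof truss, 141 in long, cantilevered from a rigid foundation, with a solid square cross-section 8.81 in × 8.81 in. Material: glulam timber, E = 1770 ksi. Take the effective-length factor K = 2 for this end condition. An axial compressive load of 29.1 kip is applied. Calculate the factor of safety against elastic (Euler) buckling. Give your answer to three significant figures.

I = a⁴/12 = 8.81⁴/12 = 502.0 in⁴
Effective length L_e = K·L = 2 × 141 = 282.0 in
P_cr = π²EI / L_e² = π² × 1770×10³ × 502.0 / 282.0² = 1.103×10^5 lb
Factor of safety n = P_cr / P = 110.28 / 29.1 = 3.79

n ≈ 3.79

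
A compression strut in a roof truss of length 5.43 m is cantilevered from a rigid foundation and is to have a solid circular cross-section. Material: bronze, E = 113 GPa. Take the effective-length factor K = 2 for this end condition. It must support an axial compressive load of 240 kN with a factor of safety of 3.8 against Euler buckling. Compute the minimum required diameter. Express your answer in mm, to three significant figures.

Required P_cr = n·P = 3.8 × 240 = 912.0 kN
L_e = K·L = 2 × 5.43 = 10.86 m
Required I = P_cr·L_e²/(π²E) = 9.120×10^5 × 10.86² / (π² × 1.13×10^11) = 9.644×10^-5 m⁴
I_req = 9.644×10^7 mm⁴
Solid circle: I = πd⁴/64  ⇒  d = (64I/π)^(1/4) = (64×9.644×10^7/π)^(1/4) = 211 mm

d ≈ 211 mm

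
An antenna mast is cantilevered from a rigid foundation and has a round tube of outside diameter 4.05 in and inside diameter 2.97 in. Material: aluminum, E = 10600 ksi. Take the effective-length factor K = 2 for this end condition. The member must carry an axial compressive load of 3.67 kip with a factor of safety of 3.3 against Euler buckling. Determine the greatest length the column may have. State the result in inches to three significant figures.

d_o = 4.05 in, d_i = 2.97 in
I = π(d_o⁴ − d_i⁴)/64 = π(4.05⁴ − 2.970⁴)/64 = 9.387 in⁴
Required critical load P_cr = n·P = 3.3 × 3.67 = 12.11 kip = 1.211×10^4 lb
From P_cr = π²EI/(K·L)²:  L = (1/K)·√(π²EI/P_cr) = (1/2)·√(π²×1.06×10^7×9.387/1.211×10^4)
L = 142 in

L_max ≈ 142 in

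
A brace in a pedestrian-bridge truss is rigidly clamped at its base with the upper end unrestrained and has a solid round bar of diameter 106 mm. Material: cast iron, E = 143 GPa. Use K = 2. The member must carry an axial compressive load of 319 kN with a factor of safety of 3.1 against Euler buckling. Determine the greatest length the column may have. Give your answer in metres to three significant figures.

I = πd⁴/64 = π×106⁴/64 = 6.197×10^6 mm⁴
I = 6.197×10^-6 m⁴
Required critical load P_cr = n·P = 3.1 × 319 = 988.9 kN = 9.889×10^5 N
From P_cr = π²EI/(K·L)²:  L = (1/K)·√(π²EI/P_cr) = (1/2)·√(π²×1.43×10^11×6.197×10^-6/9.889×10^5)
L = 1.49 m

L_max ≈ 1.49 m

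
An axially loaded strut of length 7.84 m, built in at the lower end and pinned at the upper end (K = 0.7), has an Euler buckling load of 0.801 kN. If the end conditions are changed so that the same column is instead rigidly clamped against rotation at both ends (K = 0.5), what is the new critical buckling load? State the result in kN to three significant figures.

P_cr ≈ 1.57 kN

P_cr ∝ 1/K², so P_cr,new = P_cr,old × (K_old/K_new)² = 0.801 × (0.7/0.5)²
= 0.801 × 1.960 = 1.57 kN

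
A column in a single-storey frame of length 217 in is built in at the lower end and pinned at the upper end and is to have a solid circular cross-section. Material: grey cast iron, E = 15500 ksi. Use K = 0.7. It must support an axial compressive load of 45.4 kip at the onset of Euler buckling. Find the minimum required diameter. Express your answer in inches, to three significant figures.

d ≈ 3.44 in

L_e = K·L = 0.7 × 217 = 151.9 in
Required I = P_cr·L_e²/(π²E) = 4.540×10^4 × 151.9² / (π² × 1.55×10^7) = 6.848 in⁴
Solid circle: I = πd⁴/64  ⇒  d = (64I/π)^(1/4) = (64×6.848/π)^(1/4) = 3.44 in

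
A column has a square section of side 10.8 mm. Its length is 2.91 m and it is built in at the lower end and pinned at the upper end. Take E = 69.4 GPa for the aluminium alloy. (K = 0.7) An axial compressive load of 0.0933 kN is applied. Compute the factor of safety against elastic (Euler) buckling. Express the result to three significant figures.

n ≈ 2.01

I = a⁴/12 = 10.8⁴/12 = 1.134×10^3 mm⁴
I = 1.134×10^3 mm⁴ = 1.134×10^-9 m⁴
Effective length L_e = K·L = 0.7 × 2.91 = 2.037 m
P_cr = π²EI / L_e² = π² × 69.4×10⁹ × 1.134×10^-9 / 2.037² = 187.2 N
Factor of safety n = P_cr / P = 0.18715 / 0.0933 = 2.01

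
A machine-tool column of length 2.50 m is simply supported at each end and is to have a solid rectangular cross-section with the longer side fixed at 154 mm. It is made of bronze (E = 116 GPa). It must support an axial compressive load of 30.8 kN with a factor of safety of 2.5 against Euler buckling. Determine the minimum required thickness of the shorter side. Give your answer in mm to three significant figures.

b ≈ 32.0 mm

Required P_cr = n·P = 2.5 × 30.8 = 77.00 kN
L_e = K·L = 1 × 2.50 = 2.500 m
Required I = P_cr·L_e²/(π²E) = 7.700×10^4 × 2.500² / (π² × 1.16×10^11) = 4.204×10^-7 m⁴
I_req = 4.204×10^5 mm⁴
Rectangle, weak axis: I_min = h·b³/12 with h = 154 mm fixed  ⇒  b = (12I/h)^(1/3) = 32.0 mm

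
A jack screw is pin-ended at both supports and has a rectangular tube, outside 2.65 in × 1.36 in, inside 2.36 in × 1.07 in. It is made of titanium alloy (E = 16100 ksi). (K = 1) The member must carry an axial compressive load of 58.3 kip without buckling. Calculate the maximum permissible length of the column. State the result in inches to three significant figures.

Weak-axis I_min = (h_o·b_o³ − h_i·b_i³)/12 with b_o = 1.36, b_i = 1.070 in (shorter outer/inner sides).
I_min = (2.65×1.36³ − 2.360×1.070³)/12 = 0.3146 in⁴
At the buckling limit P_cr = P = 5.830×10^4 lb
From P_cr = π²EI/(K·L)²:  L = (1/K)·√(π²EI/P_cr) = (1/1)·√(π²×1.61×10^7×0.3146/5.830×10^4)
L = 29.3 in

L_max ≈ 29.3 in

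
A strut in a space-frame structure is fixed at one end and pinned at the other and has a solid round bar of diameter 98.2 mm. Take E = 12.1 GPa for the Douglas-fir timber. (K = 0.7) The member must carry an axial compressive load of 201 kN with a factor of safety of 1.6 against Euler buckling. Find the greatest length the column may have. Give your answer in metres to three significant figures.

L_max ≈ 1.86 m

I = πd⁴/64 = π×98.2⁴/64 = 4.565×10^6 mm⁴
I = 4.565×10^-6 m⁴
Required critical load P_cr = n·P = 1.6 × 201 = 321.6 kN = 3.216×10^5 N
From P_cr = π²EI/(K·L)²:  L = (1/K)·√(π²EI/P_cr) = (1/0.7)·√(π²×1.21×10^10×4.565×10^-6/3.216×10^5)
L = 1.86 m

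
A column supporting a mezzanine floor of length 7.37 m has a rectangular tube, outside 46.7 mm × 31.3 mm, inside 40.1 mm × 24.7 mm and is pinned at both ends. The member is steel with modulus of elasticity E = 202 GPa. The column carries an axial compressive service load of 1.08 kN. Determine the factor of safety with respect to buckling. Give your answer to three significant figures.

n ≈ 2.34

Weak-axis I_min = (h_o·b_o³ − h_i·b_i³)/12 with b_o = 31.3, b_i = 24.70 mm (shorter outer/inner sides).
I_min = (46.7×31.3³ − 40.10×24.70³)/12 = 6.898×10^4 mm⁴
I = 6.898×10^4 mm⁴ = 6.898×10^-8 m⁴
Effective length L_e = K·L = 1 × 7.37 = 7.370 m
P_cr = π²EI / L_e² = π² × 202×10⁹ × 6.898×10^-8 / 7.370² = 2.532×10^3 N
Factor of safety n = P_cr / P = 2.5318 / 1.08 = 2.34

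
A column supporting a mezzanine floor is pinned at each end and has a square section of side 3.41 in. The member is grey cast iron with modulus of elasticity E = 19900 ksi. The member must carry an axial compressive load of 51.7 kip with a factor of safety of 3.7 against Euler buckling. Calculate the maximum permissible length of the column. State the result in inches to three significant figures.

I = a⁴/12 = 3.41⁴/12 = 11.27 in⁴
Required critical load P_cr = n·P = 3.7 × 51.7 = 191.3 kip = 1.913×10^5 lb
From P_cr = π²EI/(K·L)²:  L = (1/K)·√(π²EI/P_cr) = (1/1)·√(π²×1.99×10^7×11.27/1.913×10^5)
L = 108 in

L_max ≈ 108 in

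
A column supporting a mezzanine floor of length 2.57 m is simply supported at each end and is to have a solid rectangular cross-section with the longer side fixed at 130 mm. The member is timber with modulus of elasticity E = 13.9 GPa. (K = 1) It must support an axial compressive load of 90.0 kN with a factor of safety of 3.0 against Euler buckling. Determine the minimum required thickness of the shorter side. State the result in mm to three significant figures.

Required P_cr = n·P = 3.0 × 90.0 = 270.0 kN
L_e = K·L = 1 × 2.57 = 2.570 m
Required I = P_cr·L_e²/(π²E) = 2.700×10^5 × 2.570² / (π² × 1.39×10^10) = 1.300×10^-5 m⁴
I_req = 1.300×10^7 mm⁴
Rectangle, weak axis: I_min = h·b³/12 with h = 130 mm fixed  ⇒  b = (12I/h)^(1/3) = 106 mm

b ≈ 106 mm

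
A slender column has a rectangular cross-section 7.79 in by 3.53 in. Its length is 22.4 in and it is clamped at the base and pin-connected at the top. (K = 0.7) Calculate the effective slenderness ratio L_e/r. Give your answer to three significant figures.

For a rectangle r_min = b/√12 = 3.53/√12 = 1.019 in
L_e = K·L = 0.7 × 22.4 = 15.68 in
λ = L_e / r_min = 15.680 / 1.019 = 15.4

λ ≈ 15.4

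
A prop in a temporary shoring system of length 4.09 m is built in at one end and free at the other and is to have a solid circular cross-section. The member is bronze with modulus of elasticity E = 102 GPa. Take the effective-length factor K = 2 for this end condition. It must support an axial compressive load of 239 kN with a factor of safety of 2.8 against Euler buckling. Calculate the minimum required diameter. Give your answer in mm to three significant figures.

Required P_cr = n·P = 2.8 × 239 = 669.2 kN
L_e = K·L = 2 × 4.09 = 8.180 m
Required I = P_cr·L_e²/(π²E) = 6.692×10^5 × 8.180² / (π² × 1.02×10^11) = 4.448×10^-5 m⁴
I_req = 4.448×10^7 mm⁴
Solid circle: I = πd⁴/64  ⇒  d = (64I/π)^(1/4) = (64×4.448×10^7/π)^(1/4) = 173 mm

d ≈ 173 mm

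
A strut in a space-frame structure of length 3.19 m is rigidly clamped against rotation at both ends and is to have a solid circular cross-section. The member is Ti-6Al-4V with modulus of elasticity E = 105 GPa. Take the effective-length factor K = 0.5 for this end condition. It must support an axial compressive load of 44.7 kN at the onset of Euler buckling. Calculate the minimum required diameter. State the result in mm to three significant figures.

d ≈ 38.7 mm

L_e = K·L = 0.5 × 3.19 = 1.595 m
Required I = P_cr·L_e²/(π²E) = 4.470×10^4 × 1.595² / (π² × 1.05×10^11) = 1.097×10^-7 m⁴
I_req = 1.097×10^5 mm⁴
Solid circle: I = πd⁴/64  ⇒  d = (64I/π)^(1/4) = (64×1.097×10^5/π)^(1/4) = 38.7 mm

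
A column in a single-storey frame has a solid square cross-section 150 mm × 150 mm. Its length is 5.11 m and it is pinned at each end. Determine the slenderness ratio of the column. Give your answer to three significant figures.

λ ≈ 118

For a square r = a/√12 = 150/√12 = 43.30 mm
L_e = K·L = 1 × 5.11 m = 5.110 m = 5110.0 mm
λ = L_e / r_min = 5110.0 / 43.30 = 118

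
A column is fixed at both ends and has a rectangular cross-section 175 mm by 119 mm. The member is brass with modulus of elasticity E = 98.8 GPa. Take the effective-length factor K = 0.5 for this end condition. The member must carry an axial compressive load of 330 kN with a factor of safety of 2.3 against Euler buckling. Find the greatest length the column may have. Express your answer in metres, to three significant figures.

Buckling occurs about the weak axis: I_min = h·b³/12 with b = 119 mm (the shorter side).
I_min = 175×119³/12 = 2.458×10^7 mm⁴
I = 2.458×10^-5 m⁴
Required critical load P_cr = n·P = 2.3 × 330 = 759.0 kN = 7.590×10^5 N
From P_cr = π²EI/(K·L)²:  L = (1/K)·√(π²EI/P_cr) = (1/0.5)·√(π²×9.88×10^10×2.458×10^-5/7.590×10^5)
L = 11.2 m

L_max ≈ 11.2 m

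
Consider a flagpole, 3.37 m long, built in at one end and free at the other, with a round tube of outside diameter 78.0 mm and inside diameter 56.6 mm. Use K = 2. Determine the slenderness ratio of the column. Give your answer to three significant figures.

λ ≈ 280

d_o = 78.0 mm, d_i = 56.6 mm
I = π(d_o⁴ − d_i⁴)/64 = π(78.0⁴ − 56.60⁴)/64 = 1.313×10^6 mm⁴
A = 2.262×10^3 mm²;  r_min = √(I/A) = √(1.313×10^6/2.262×10^3) = 24.09 mm
L_e = K·L = 2 × 3.37 m = 6.740 m = 6740.0 mm
λ = L_e / r_min = 6740.0 / 24.09 = 280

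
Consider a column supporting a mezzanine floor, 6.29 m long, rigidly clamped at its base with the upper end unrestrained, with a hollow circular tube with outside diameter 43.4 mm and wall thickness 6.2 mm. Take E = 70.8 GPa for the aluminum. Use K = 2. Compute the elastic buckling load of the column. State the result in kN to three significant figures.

Inner diameter d_i = 43.4 − 2×6.2 = 31.00 mm
I = π(d_o⁴ − d_i⁴)/64 = π(43.4⁴ − 31.00⁴)/64 = 1.288×10^5 mm⁴
I = 1.288×10^5 mm⁴ = 1.288×10^-7 m⁴
Effective length L_e = K·L = 2 × 6.29 = 12.58 m
P_cr = π²EI / L_e² = π² × 70.8×10⁹ × 1.288×10^-7 / 12.58² = 568.8 N

P_cr ≈ 0.569 kN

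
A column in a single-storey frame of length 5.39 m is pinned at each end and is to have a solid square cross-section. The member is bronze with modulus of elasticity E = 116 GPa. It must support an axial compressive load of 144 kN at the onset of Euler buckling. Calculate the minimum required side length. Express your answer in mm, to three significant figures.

a ≈ 81.4 mm

L_e = K·L = 1 × 5.39 = 5.390 m
Required I = P_cr·L_e²/(π²E) = 1.440×10^5 × 5.390² / (π² × 1.16×10^11) = 3.654×10^-6 m⁴
I_req = 3.654×10^6 mm⁴
Solid square: I = a⁴/12  ⇒  a = (12I)^(1/4) = (12×3.654×10^6)^(1/4) = 81.4 mm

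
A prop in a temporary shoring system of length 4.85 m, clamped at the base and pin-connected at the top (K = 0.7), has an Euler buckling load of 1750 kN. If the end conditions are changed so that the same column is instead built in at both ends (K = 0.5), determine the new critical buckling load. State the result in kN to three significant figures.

P_cr ∝ 1/K², so P_cr,new = P_cr,old × (K_old/K_new)² = 1750 × (0.7/0.5)²
= 1750 × 1.960 = 3430 kN

P_cr ≈ 3430 kN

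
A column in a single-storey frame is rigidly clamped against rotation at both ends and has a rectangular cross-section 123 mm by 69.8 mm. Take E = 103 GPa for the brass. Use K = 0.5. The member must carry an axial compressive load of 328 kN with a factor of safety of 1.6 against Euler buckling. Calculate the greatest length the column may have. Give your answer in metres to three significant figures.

Buckling occurs about the weak axis: I_min = h·b³/12 with b = 69.8 mm (the shorter side).
I_min = 123×69.8³/12 = 3.486×10^6 mm⁴
I = 3.486×10^-6 m⁴
Required critical load P_cr = n·P = 1.6 × 328 = 524.8 kN = 5.248×10^5 N
From P_cr = π²EI/(K·L)²:  L = (1/K)·√(π²EI/P_cr) = (1/0.5)·√(π²×1.03×10^11×3.486×10^-6/5.248×10^5)
L = 5.20 m

L_max ≈ 5.20 m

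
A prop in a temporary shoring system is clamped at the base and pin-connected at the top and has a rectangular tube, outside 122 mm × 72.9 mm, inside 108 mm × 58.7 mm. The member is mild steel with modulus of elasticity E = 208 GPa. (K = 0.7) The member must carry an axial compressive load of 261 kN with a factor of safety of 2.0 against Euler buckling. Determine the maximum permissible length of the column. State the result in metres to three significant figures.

Weak-axis I_min = (h_o·b_o³ − h_i·b_i³)/12 with b_o = 72.9, b_i = 58.70 mm (shorter outer/inner sides).
I_min = (122×72.9³ − 108.0×58.70³)/12 = 2.118×10^6 mm⁴
I = 2.118×10^-6 m⁴
Required critical load P_cr = n·P = 2.0 × 261 = 522.0 kN = 5.220×10^5 N
From P_cr = π²EI/(K·L)²:  L = (1/K)·√(π²EI/P_cr) = (1/0.7)·√(π²×2.08×10^11×2.118×10^-6/5.220×10^5)
L = 4.12 m

L_max ≈ 4.12 m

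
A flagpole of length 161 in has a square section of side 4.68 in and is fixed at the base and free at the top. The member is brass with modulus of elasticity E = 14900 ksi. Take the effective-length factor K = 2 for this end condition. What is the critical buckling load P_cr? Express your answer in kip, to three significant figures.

P_cr ≈ 56.7 kip

I = a⁴/12 = 4.68⁴/12 = 39.98 in⁴
Effective length L_e = K·L = 2 × 161 = 322.0 in
P_cr = π²EI / L_e² = π² × 14900×10³ × 39.98 / 322.0² = 5.670×10^4 lb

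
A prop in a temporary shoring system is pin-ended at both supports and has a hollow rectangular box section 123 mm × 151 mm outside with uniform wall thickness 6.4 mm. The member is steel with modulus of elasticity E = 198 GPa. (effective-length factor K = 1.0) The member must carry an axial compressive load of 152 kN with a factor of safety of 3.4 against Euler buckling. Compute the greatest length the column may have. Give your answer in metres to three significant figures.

Inner dimensions: h_i = 151 − 2×6.4 = 138.2 mm, b_i = 123 − 2×6.4 = 110.2 mm
Weak-axis I_min = (h_o·b_o³ − h_i·b_i³)/12 with b_o = 123, b_i = 110.2 mm (shorter outer/inner sides).
I_min = (151×123³ − 138.2×110.2³)/12 = 8.003×10^6 mm⁴
I = 8.003×10^-6 m⁴
Required critical load P_cr = n·P = 3.4 × 152 = 516.8 kN = 5.168×10^5 N
From P_cr = π²EI/(K·L)²:  L = (1/K)·√(π²EI/P_cr) = (1/1)·√(π²×1.98×10^11×8.003×10^-6/5.168×10^5)
L = 5.50 m

L_max ≈ 5.50 m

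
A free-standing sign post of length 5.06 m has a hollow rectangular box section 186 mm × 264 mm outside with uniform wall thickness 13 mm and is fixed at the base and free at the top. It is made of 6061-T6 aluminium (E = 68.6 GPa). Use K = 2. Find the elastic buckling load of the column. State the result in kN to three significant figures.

P_cr ≈ 399 kN

Inner dimensions: h_i = 264 − 2×13 = 238.0 mm, b_i = 186 − 2×13 = 160.0 mm
Weak-axis I_min = (h_o·b_o³ − h_i·b_i³)/12 with b_o = 186, b_i = 160.0 mm (shorter outer/inner sides).
I_min = (264×186³ − 238.0×160.0³)/12 = 6.033×10^7 mm⁴
I = 6.033×10^7 mm⁴ = 6.033×10^-5 m⁴
Effective length L_e = K·L = 2 × 5.06 = 10.12 m
P_cr = π²EI / L_e² = π² × 68.6×10⁹ × 6.033×10^-5 / 10.12² = 3.988×10^5 N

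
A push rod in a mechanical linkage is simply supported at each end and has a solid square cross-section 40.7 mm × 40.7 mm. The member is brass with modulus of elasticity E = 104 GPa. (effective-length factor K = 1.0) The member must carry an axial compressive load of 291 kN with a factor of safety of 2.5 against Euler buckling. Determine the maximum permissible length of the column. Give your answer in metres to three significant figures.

L_max ≈ 0.568 m

I = a⁴/12 = 40.7⁴/12 = 2.287×10^5 mm⁴
I = 2.287×10^-7 m⁴
Required critical load P_cr = n·P = 2.5 × 291 = 727.5 kN = 7.275×10^5 N
From P_cr = π²EI/(K·L)²:  L = (1/K)·√(π²EI/P_cr) = (1/1)·√(π²×1.04×10^11×2.287×10^-7/7.275×10^5)
L = 0.568 m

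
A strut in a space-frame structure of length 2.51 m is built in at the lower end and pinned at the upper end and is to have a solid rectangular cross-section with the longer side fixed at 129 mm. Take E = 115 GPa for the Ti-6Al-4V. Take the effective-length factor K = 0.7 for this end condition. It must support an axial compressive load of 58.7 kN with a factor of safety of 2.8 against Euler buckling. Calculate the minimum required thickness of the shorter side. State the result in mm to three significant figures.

b ≈ 34.6 mm

Required P_cr = n·P = 2.8 × 58.7 = 164.4 kN
L_e = K·L = 0.7 × 2.51 = 1.757 m
Required I = P_cr·L_e²/(π²E) = 1.644×10^5 × 1.757² / (π² × 1.15×10^11) = 4.470×10^-7 m⁴
I_req = 4.470×10^5 mm⁴
Rectangle, weak axis: I_min = h·b³/12 with h = 129 mm fixed  ⇒  b = (12I/h)^(1/3) = 34.6 mm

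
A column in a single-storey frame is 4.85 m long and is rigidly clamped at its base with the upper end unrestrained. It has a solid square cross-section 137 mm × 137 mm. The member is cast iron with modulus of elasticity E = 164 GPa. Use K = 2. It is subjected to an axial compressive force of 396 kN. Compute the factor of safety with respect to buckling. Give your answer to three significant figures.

n ≈ 1.28

I = a⁴/12 = 137⁴/12 = 2.936×10^7 mm⁴
I = 2.936×10^7 mm⁴ = 2.936×10^-5 m⁴
Effective length L_e = K·L = 2 × 4.85 = 9.700 m
P_cr = π²EI / L_e² = π² × 164×10⁹ × 2.936×10^-5 / 9.700² = 5.050×10^5 N
Factor of safety n = P_cr / P = 505.01 / 396 = 1.28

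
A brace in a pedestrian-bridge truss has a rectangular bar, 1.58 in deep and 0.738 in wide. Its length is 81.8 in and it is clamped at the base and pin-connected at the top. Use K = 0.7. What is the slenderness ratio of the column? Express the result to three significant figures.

For a rectangle r_min = b/√12 = 0.738/√12 = 0.2130 in
L_e = K·L = 0.7 × 81.8 = 57.26 in
λ = L_e / r_min = 57.260 / 0.2130 = 269

λ ≈ 269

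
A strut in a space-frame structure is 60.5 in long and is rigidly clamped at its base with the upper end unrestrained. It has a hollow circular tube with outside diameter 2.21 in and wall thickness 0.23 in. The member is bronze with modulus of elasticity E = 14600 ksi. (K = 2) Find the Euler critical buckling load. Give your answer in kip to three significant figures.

P_cr ≈ 6.99 kip

Inner diameter d_i = 2.21 − 2×0.23 = 1.750 in
I = π(d_o⁴ − d_i⁴)/64 = π(2.21⁴ − 1.750⁴)/64 = 0.7106 in⁴
Effective length L_e = K·L = 2 × 60.5 = 121.0 in
P_cr = π²EI / L_e² = π² × 14600×10³ × 0.7106 / 121.0² = 6.993×10^3 lb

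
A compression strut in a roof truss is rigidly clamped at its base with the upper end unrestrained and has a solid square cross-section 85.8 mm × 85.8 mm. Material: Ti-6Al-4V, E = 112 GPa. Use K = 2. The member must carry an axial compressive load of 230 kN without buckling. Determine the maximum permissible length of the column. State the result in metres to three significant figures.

I = a⁴/12 = 85.8⁴/12 = 4.516×10^6 mm⁴
I = 4.516×10^-6 m⁴
At the buckling limit P_cr = P = 2.300×10^5 N
From P_cr = π²EI/(K·L)²:  L = (1/K)·√(π²EI/P_cr) = (1/2)·√(π²×1.12×10^11×4.516×10^-6/2.300×10^5)
L = 2.33 m

L_max ≈ 2.33 m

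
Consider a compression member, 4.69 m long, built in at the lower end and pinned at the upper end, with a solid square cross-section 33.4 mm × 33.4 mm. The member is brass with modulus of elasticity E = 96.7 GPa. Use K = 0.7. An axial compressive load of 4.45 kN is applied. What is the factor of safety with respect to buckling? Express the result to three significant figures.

n ≈ 2.06

I = a⁴/12 = 33.4⁴/12 = 1.037×10^5 mm⁴
I = 1.037×10^5 mm⁴ = 1.037×10^-7 m⁴
Effective length L_e = K·L = 0.7 × 4.69 = 3.283 m
P_cr = π²EI / L_e² = π² × 96.7×10⁹ × 1.037×10^-7 / 3.283² = 9.183×10^3 N
Factor of safety n = P_cr / P = 9.1831 / 4.45 = 2.06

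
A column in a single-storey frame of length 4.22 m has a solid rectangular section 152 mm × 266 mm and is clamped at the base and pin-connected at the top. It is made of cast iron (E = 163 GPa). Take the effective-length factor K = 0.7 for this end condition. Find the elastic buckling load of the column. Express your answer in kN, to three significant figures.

P_cr ≈ 14400 kN

Buckling occurs about the weak axis: I_min = h·b³/12 with b = 152 mm (the shorter side).
I_min = 266×152³/12 = 7.785×10^7 mm⁴
I = 7.785×10^7 mm⁴ = 7.785×10^-5 m⁴
Effective length L_e = K·L = 0.7 × 4.22 = 2.954 m
P_cr = π²EI / L_e² = π² × 163×10⁹ × 7.785×10^-5 / 2.954² = 1.435×10^7 N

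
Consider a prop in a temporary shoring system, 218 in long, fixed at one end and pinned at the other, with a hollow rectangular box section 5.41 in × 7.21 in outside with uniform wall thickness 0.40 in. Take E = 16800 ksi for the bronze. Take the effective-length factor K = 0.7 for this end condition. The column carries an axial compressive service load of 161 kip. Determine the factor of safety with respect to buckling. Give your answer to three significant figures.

n ≈ 1.89

Inner dimensions: h_i = 7.21 − 2×0.40 = 6.410 in, b_i = 5.41 − 2×0.40 = 4.610 in
Weak-axis I_min = (h_o·b_o³ − h_i·b_i³)/12 with b_o = 5.41, b_i = 4.610 in (shorter outer/inner sides).
I_min = (7.21×5.41³ − 6.410×4.610³)/12 = 42.80 in⁴
Effective length L_e = K·L = 0.7 × 218 = 152.6 in
P_cr = π²EI / L_e² = π² × 16800×10³ × 42.80 / 152.6² = 3.048×10^5 lb
Factor of safety n = P_cr / P = 304.77 / 161 = 1.89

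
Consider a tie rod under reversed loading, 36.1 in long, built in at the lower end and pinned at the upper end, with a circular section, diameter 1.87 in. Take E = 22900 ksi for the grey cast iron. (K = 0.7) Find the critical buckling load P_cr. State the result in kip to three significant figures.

P_cr ≈ 212 kip

I = πd⁴/64 = π×1.87⁴/64 = 0.6003 in⁴
Effective length L_e = K·L = 0.7 × 36.1 = 25.27 in
P_cr = π²EI / L_e² = π² × 22900×10³ × 0.6003 / 25.27² = 2.125×10^5 lb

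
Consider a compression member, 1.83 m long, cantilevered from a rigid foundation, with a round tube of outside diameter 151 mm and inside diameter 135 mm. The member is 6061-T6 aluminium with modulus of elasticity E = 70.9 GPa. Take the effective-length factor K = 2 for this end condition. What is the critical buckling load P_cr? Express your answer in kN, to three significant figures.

d_o = 151 mm, d_i = 135 mm
I = π(d_o⁴ − d_i⁴)/64 = π(151⁴ − 135.0⁴)/64 = 9.215×10^6 mm⁴
I = 9.215×10^6 mm⁴ = 9.215×10^-6 m⁴
Effective length L_e = K·L = 2 × 1.83 = 3.660 m
P_cr = π²EI / L_e² = π² × 70.9×10⁹ × 9.215×10^-6 / 3.660² = 4.814×10^5 N

P_cr ≈ 481 kN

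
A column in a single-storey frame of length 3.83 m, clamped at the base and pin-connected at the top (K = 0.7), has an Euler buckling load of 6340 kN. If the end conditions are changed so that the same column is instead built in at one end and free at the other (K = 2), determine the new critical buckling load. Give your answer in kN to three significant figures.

P_cr ∝ 1/K², so P_cr,new = P_cr,old × (K_old/K_new)² = 6340 × (0.7/2)²
= 6340 × 0.1225 = 777 kN

P_cr ≈ 777 kN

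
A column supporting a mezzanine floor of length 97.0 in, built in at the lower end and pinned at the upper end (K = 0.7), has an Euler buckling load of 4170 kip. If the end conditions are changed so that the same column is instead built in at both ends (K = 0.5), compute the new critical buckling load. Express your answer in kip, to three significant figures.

P_cr ∝ 1/K², so P_cr,new = P_cr,old × (K_old/K_new)² = 4170 × (0.7/0.5)²
= 4170 × 1.960 = 8170 kip

P_cr ≈ 8170 kip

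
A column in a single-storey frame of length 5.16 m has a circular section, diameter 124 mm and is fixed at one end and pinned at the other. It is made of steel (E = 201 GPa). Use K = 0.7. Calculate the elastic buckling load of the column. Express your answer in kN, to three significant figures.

I = πd⁴/64 = π×124⁴/64 = 1.161×10^7 mm⁴
I = 1.161×10^7 mm⁴ = 1.161×10^-5 m⁴
Effective length L_e = K·L = 0.7 × 5.16 = 3.612 m
P_cr = π²EI / L_e² = π² × 201×10⁹ × 1.161×10^-5 / 3.612² = 1.765×10^6 N

P_cr ≈ 1760 kN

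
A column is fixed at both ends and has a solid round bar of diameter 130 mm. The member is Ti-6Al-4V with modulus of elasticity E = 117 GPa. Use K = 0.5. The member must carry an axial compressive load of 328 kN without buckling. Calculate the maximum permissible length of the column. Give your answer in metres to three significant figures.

L_max ≈ 14.1 m

I = πd⁴/64 = π×130⁴/64 = 1.402×10^7 mm⁴
I = 1.402×10^-5 m⁴
At the buckling limit P_cr = P = 3.280×10^5 N
From P_cr = π²EI/(K·L)²:  L = (1/K)·√(π²EI/P_cr) = (1/0.5)·√(π²×1.17×10^11×1.402×10^-5/3.280×10^5)
L = 14.1 m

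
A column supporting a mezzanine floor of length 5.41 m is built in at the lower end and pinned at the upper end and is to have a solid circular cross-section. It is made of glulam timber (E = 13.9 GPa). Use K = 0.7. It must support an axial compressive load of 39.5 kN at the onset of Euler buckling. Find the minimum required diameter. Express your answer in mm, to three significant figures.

d ≈ 95.8 mm

L_e = K·L = 0.7 × 5.41 = 3.787 m
Required I = P_cr·L_e²/(π²E) = 3.950×10^4 × 3.787² / (π² × 1.39×10^10) = 4.129×10^-6 m⁴
I_req = 4.129×10^6 mm⁴
Solid circle: I = πd⁴/64  ⇒  d = (64I/π)^(1/4) = (64×4.129×10^6/π)^(1/4) = 95.8 mm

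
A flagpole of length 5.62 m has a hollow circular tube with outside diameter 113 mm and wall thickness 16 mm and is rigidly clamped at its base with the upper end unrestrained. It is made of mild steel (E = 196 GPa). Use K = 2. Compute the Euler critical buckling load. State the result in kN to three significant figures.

P_cr ≈ 90.2 kN

Inner diameter d_i = 113 − 2×16 = 81.00 mm
I = π(d_o⁴ − d_i⁴)/64 = π(113⁴ − 81.00⁴)/64 = 5.891×10^6 mm⁴
I = 5.891×10^6 mm⁴ = 5.891×10^-6 m⁴
Effective length L_e = K·L = 2 × 5.62 = 11.24 m
P_cr = π²EI / L_e² = π² × 196×10⁹ × 5.891×10^-6 / 11.24² = 9.019×10^4 N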